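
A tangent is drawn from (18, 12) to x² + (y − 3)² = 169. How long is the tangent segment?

With centre O = (0, 3), |OP|² = 405 and r² = 169.
The tangent meets the radius at right angles, so tangent² = |PO|² − r² = 405 − 169 = 236.

2√59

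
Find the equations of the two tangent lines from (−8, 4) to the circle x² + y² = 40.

3x + y = −20 and x − 3y = −20

Let a tangent through (−8, 4) have slope m. Its distance from (0, 0) must equal 2√10:
[m·(8) − (−4)]² = 40(m² + 1)
3m² + 8m − 3 = 0, so m = −3 or m = 1/3.
Through (−8, 4) these give 3x + y = −20 and x − 3y = −20.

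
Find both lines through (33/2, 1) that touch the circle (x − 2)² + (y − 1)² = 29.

Let a tangent through (33/2, 1) have slope m. Its distance from (2, 1) must equal √29:
(−29/2m − (0))² = 29(m² + 1)
25m² − 4 = 0, so m = 2/5 or m = −2/5.
With m = 2/5: 2x − 5y = 28. With m = −2/5: 2x + 5y = 38.

2x − 5y = 28 and 2x + 5y = 38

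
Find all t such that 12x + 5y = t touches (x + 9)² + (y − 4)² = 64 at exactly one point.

Tangency holds when the distance from the centre (−9, 4) to the line equals the radius 8:
|12·(−9) + 5·4 − t| / √169 = 8
|t − (−88)| = 8·13, so t = 16 or t = −192.

t = −192 or t = 16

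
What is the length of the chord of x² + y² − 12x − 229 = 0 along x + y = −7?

From the line, y = −x − 7. Substituting:
2x² + 2x − 180 = 0  ⟹  x² + x − 90 = 0
x = 9 or x = −10, giving (9, −16) and (−10, 3).
|(9, −16) − (−10, 3)| = √((19)² + (−19)²) = 19√2.

19√2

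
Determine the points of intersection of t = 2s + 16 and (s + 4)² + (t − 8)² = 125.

(−9, −2) and (1, 18)

Substitute t = 2s + 16:
5s² + 40s − 45 = 0  ⟹  s² + 8s − 9 = 0
s = 1 or s = −9, giving (1, 18) and (−9, −2).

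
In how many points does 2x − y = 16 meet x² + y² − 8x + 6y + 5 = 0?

2

Substituting the line into the circle gives 5x² − 60x + 165 = 0.
Δ = 3600 − 3300 = 300.
Two real roots: the line is a secant.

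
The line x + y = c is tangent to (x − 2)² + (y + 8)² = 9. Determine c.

Tangency holds when the distance from the centre (2, −8) to the line equals the radius 3:
|1·2 + 1·(−8) − c| / √2 = 3
|c − (−6)| = 3√2.

c = −6 ± 3√2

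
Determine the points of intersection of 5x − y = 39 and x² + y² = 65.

From the line, y = 5x − 39. Substituting:
26x² − 390x + 1456 = 0  ⟹  x² − 15x + 56 = 0
x = 8 or x = 7, giving (8, 1) and (7, −4).

(7, −4) and (8, 1)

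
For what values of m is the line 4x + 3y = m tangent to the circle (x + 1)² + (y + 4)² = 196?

m = −86 or m = 54

For a tangent, require d(centre, line) = r = 14.
|4·(−1) + 3·(−4) − m| / √25 = 14
|m − (−16)| = 14·5, so m = 54 or m = −86.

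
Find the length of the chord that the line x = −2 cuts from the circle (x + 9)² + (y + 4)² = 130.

The line gives x = −2. Substituting into the circle:
y² + 8y − 65 = 0
y = 5 or y = −13, giving (−2, 5) and (−2, −13).
|(−2, 5) − (−2, −13)| = √((0)² + (18)²) = 18.

18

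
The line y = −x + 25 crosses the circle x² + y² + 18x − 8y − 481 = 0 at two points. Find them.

(−2, 27) and (14, 11)

Substitute y = −x + 25:
2x² − 24x − 56 = 0  ⟹  x² − 12x − 28 = 0
x = 14 or x = −2, giving (14, 11) and (−2, 27).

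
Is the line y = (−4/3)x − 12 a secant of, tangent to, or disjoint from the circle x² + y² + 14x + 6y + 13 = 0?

Centre (−7, −3), r² = 45. Distance² from centre to line = (−1)²/25 = 1/25.
Since d² < r², the line cuts the circle twice.

secant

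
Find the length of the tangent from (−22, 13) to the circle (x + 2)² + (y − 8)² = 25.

With centre O = (−2, 8), |OP|² = 425 and r² = 25.
By the tangent–radius right angle, tangent length = √(|PO|² − r²) = √400 = 20.

20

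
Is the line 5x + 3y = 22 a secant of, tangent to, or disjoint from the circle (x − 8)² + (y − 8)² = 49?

disjoint

Centre (8, 8), r² = 49. Distance² from centre to line = (42)²/34 = 882/17.
Since d² > r², the line lies outside the circle.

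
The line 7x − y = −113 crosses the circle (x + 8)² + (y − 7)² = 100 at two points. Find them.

Express y = 7x + 113 and substitute into the circle:
50x² + 1500x + 11200 = 0  ⟹  x² + 30x + 224 = 0
x = −14 or x = −16, giving (−14, 15) and (−16, 1).

(−16, 1) and (−14, 15)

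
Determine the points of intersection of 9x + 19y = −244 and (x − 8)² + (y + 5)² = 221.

(−6, −10) and (13, −19)

Express y = (−244 − 9x)/19 and substitute into the circle:
442x² − 3094x − 34476 = 0  ⟹  x² − 7x − 78 = 0
x = 13 or x = −6, giving (13, −19) and (−6, −10).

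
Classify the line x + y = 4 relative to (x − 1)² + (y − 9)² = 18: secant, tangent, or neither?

tangent

d² = (1·1 + 1·9 − (4))²/2 = 18; r² = 18.
Since d² = r², the line is tangent.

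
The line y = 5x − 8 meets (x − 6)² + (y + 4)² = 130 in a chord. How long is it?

4√26

The distance from (6, −4) to the line is 26/√26, and r² = 130.
Half the chord is √(r² − d²) = √(104), so the full chord is 4√26.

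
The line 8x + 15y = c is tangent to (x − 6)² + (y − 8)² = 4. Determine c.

Tangency holds when the distance from the centre (6, 8) to the line equals the radius 2:
|8·6 + 15·8 − c| / √289 = 2
|c − (168)| = 2·17, so c = 202 or c = 134.

c = 134 or c = 202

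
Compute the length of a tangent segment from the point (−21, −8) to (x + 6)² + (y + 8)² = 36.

With centre O = (−6, −8), |OP|² = 225 and r² = 36.
By the tangent–radius right angle, tangent length = √(|PO|² − r²) = √189 = 3√21.

3√21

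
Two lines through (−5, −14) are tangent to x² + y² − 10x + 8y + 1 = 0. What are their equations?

x − 3y = 37 and 3x − y = −1

Write the tangent as mx − y + (−14 − m·(−5)) = 0 and set its distance from the centre to 2√10:
(10m − (10))² = 40(m² + 1)
3m² − 10m + 3 = 0, so m = 1/3 or m = 3.
With m = 1/3: x − 3y = 37. With m = 3: 3x − y = −1.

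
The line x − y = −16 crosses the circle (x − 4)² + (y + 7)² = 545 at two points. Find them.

From the line, y = x + 16. Substituting:
2x² + 38x = 0  ⟹  x² + 19x = 0
x = 0 or x = −19, giving (0, 16) and (−19, −3).

(−19, −3) and (0, 16)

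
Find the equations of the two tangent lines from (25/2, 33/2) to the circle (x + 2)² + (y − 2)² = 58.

A line y − (33/2) = m(x − (25/2)) is tangent when its distance from (−2, 2) is √58:
(−29/2m − (−29/2))² = 58(m² + 1)
21m² − 58m + 21 = 0, so m = 3/7 or m = 7/3.
Through (25/2, 33/2) these give 3x − 7y = −78 and 7x − 3y = 38.

3x − 7y = −78 and 7x − 3y = 38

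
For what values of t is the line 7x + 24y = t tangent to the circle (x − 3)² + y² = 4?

For a tangent, require d(centre, line) = r = 2.
|7·3 + 24·0 − t| / √625 = 2
|t − (21)| = 2·25, so t = 71 or t = −29.

t = −29 or t = 71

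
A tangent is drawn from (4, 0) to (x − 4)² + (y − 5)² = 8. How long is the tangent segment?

√17

Centre (4, 5), r² = 8. |PO|² = (0)² + (−5)² = 25.
By the tangent–radius right angle, tangent length = √(|PO|² − r²) = √17.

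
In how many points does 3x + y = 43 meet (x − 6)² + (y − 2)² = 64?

Substituting the line into the circle gives 10x² − 258x + 1653 = 0.
Discriminant = (−258)² − 4·10·(1653) = 444 > 0.
Two real roots: the line is a secant.

2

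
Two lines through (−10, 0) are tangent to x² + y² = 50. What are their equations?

A line y − (0) = m(x − (−10)) is tangent when its distance from (0, 0) is 5√2:
(10m − (0))² = 50(m² + 1)
m² − 1 = 0, so m = 1 or m = −1.
Through (−10, 0) these give x − y = −10 and x + y = −10.

x − y = −10 and x + y = −10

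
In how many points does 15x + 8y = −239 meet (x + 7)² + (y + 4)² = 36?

1

Substituting the line into the circle gives 289x² + 7106x + 43681 = 0.
Discriminant = (7106)² − 4·289·(43681) = 0.
A repeated root: the line is tangent.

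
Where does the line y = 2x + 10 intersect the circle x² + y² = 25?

(−5, 0) and (−3, 4)

Substitute y = 2x + 10:
5x² + 40x + 75 = 0  ⟹  x² + 8x + 15 = 0
x = −3 or x = −5, giving (−3, 4) and (−5, 0).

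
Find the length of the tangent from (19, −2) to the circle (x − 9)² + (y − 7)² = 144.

√37

With centre O = (9, 7), |OP|² = 181 and r² = 144.
Power of the point: PT² = |PO|² − r² = 37, so PT = √37.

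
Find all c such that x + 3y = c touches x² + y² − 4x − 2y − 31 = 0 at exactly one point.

Tangency holds when the distance from the centre (2, 1) to the line equals the radius 6:
|1·2 + 3·1 − c| / √10 = 6
|c − (5)| = 6√10.

c = 5 ± 6√10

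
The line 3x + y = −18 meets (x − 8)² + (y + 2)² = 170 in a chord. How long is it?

Substitute y = −3x − 18:
10x² + 80x + 150 = 0  ⟹  x² + 8x + 15 = 0
x = −3 or x = −5, giving (−3, −9) and (−5, −3).
|(−3, −9) − (−5, −3)| = √((2)² + (−6)²) = 2√10.

2√10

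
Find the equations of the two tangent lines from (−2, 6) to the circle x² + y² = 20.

Write the tangent as mx − y + (6 − m·(−2)) = 0 and set its distance from the centre to 2√5:
(2m − (−6))² = 20(m² + 1)
2m² − 3m − 2 = 0, so m = 2 or m = −1/2.
Through (−2, 6) these give 2x − y = −10 and x + 2y = 10.

2x − y = −10 and x + 2y = 10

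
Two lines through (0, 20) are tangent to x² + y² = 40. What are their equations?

A line y − (20) = m(x − (0)) is tangent when its distance from (0, 0) is 2√10:
[m·(0) − (−20)]² = 40(m² + 1)
m² − 9 = 0, so m = 3 or m = −3.
With m = 3: 3x − y = −20. With m = −3: 3x + y = 20.

3x − y = −20 and 3x + y = 20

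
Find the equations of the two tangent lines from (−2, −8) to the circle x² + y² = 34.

3x − 5y = 34 and 5x + 3y = −34

A line y − (−8) = m(x − (−2)) is tangent when its distance from (0, 0) is √34:
(2m − (8))² = 34(m² + 1)
15m² + 16m − 15 = 0, so m = 3/5 or m = −5/3.
Through (−2, −8) these give 3x − 5y = 34 and 5x + 3y = −34.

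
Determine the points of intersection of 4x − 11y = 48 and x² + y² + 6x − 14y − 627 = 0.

(−21, −12) and (23, 4)

From the line, y = (−48 + 4x)/11. Substituting:
137x² − 274x − 66171 = 0  ⟹  x² − 2x − 483 = 0
x = 23 or x = −21, giving (23, 4) and (−21, −12).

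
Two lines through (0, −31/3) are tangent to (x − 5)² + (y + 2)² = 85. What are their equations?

2x + 9y = −93 and 7x + 6y = −62

Write the tangent as mx − y + (−31/3 − m·(0)) = 0 and set its distance from the centre to √85:
(5m − (25/3))² = 85(m² + 1)
54m² + 75m + 14 = 0, so m = −2/9 or m = −7/6.
Through (0, −31/3) these give 2x + 9y = −93 and 7x + 6y = −62.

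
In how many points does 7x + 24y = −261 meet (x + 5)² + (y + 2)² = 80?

2

d² = (7·(−5) + 24·(−2) − (−261))²/625 = 31684/625; r² = 80.
Since d² < r², the line cuts the circle twice.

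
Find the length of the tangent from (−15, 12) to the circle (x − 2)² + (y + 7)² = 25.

With centre O = (2, −7), |OP|² = 650 and r² = 25.
By the tangent–radius right angle, tangent length = √(|PO|² − r²) = √625 = 25.

25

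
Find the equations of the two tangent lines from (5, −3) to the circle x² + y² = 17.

A line y − (−3) = m(x − (5)) is tangent when its distance from (0, 0) is √17:
(−5m − (3))² = 17(m² + 1)
4m² + 15m − 4 = 0, so m = −4 or m = 1/4.
Through (5, −3) these give 4x + y = 17 and x − 4y = 17.

4x + y = 17 and x − 4y = 17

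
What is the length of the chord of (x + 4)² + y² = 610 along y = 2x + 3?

Express y = 2x + 3 and substitute into the circle:
5x² + 20x − 585 = 0  ⟹  x² + 4x − 117 = 0
x = 9 or x = −13, giving (9, 21) and (−13, −23).
Chord length = distance between (9, 21) and (−13, −23) = √2420 = 22√5.

22√5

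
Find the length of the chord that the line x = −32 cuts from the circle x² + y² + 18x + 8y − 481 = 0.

14

The line gives x = −32. Substituting into the circle:
y² + 8y − 33 = 0
y = 3 or y = −11, giving (−32, 3) and (−32, −11).
Chord length = distance between (−32, 3) and (−32, −11) = √196 = 14.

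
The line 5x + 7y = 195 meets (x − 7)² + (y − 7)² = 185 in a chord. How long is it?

√74

Substitute y = (195 − 5x)/7:
74x² − 2146x + 14652 = 0  ⟹  x² − 29x + 198 = 0
x = 18 or x = 11, giving (18, 15) and (11, 20).
Chord length = distance between (18, 15) and (11, 20) = √74 = √74.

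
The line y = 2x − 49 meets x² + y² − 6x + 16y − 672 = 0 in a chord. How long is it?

Centre (3, −8), r² = 745. Perpendicular distance d from centre to line = |−35| / √5 = 35/√5.
Half the chord is √(r² − d²) = √(500), so the full chord is 20√5.

20√5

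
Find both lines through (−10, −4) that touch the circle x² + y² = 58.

Let a tangent through (−10, −4) have slope m. Its distance from (0, 0) must equal √58:
(10m − (4))² = 58(m² + 1)
21m² − 40m − 21 = 0, so m = −3/7 or m = 7/3.
With m = −3/7: 3x + 7y = −58. With m = 7/3: 7x − 3y = −58.

3x + 7y = −58 and 7x − 3y = −58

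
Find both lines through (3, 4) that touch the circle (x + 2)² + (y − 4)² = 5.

Let a tangent through (3, 4) have slope m. Its distance from (−2, 4) must equal √5:
[m·(−5) − (0)]² = 5(m² + 1)
4m² − 1 = 0, so m = −1/2 or m = 1/2.
Through (3, 4) these give x + 2y = 11 and x − 2y = −5.

x + 2y = 11 and x − 2y = −5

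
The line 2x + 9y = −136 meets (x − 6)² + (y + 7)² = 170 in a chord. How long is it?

2√85

Express y = (−136 − 2x)/9 and substitute into the circle:
85x² − 680x − 5525 = 0  ⟹  x² − 8x − 65 = 0
x = 13 or x = −5, giving (13, −18) and (−5, −14).
Chord length = distance between (13, −18) and (−5, −14) = √340 = 2√85.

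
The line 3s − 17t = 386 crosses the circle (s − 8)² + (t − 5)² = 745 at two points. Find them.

(4, −22) and (21, −19)

Express t = (−386 + 3s)/17 and substitute into the circle:
298s² − 7450s + 25032 = 0  ⟹  s² − 25s + 84 = 0
s = 21 or s = 4, giving (21, −19) and (4, −22).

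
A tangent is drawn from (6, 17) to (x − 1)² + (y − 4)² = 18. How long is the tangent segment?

4√11

With centre O = (1, 4), |OP|² = 194 and r² = 18.
By the tangent–radius right angle, tangent length = √(|PO|² − r²) = √176 = 4√11.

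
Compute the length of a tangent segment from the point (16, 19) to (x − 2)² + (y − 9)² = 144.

With centre O = (2, 9), |OP|² = 296 and r² = 144.
The tangent meets the radius at right angles, so tangent² = |PO|² − r² = 296 − 144 = 152.

2√38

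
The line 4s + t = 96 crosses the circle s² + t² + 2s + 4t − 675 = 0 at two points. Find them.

(21, 12) and (25, −4)

Substitute t = −4s + 96:
17s² − 782s + 8925 = 0  ⟹  s² − 46s + 525 = 0
s = 25 or s = 21, giving (25, −4) and (21, 12).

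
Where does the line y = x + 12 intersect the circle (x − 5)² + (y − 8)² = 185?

Express y = x + 12 and substitute into the circle:
2x² − 2x − 144 = 0  ⟹  x² − x − 72 = 0
x = 9 or x = −8, giving (9, 21) and (−8, 4).

(−8, 4) and (9, 21)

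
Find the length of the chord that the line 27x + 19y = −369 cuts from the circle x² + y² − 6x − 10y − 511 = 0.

Substitute y = (−369 − 27x)/19:
1090x² + 22890x + 21800 = 0  ⟹  x² + 21x + 20 = 0
x = −1 or x = −20, giving (−1, −18) and (−20, 9).
Chord length = distance between (−1, −18) and (−20, 9) = √1090 = √1090.

√1090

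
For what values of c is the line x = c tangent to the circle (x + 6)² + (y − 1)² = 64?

c = −14 or c = 2

The line touches the circle iff its distance from (−6, 1) is 8:
|1·(−6) + 0·1 − c| / √1 = 8
|c − (−6)| = 8, so c = 2 or c = −14.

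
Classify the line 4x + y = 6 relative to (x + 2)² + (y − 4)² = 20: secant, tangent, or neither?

Centre (−2, 4), r² = 20. Distance² from centre to line = (−10)²/17 = 100/17.
Since d² < r², the line cuts the circle twice.

secant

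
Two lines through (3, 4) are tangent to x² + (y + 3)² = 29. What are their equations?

Let a tangent through (3, 4) have slope m. Its distance from (0, −3) must equal √29:
[m·(−3) − (−7)]² = 29(m² + 1)
10m² + 21m − 10 = 0, so m = 2/5 or m = −5/2.
Through (3, 4) these give 2x − 5y = −14 and 5x + 2y = 23.

2x − 5y = −14 and 5x + 2y = 23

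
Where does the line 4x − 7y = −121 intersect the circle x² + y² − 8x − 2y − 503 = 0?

(−18, 7) and (10, 23)

Substitute y = (121 + 4x)/7:
65x² + 520x − 11700 = 0  ⟹  x² + 8x − 180 = 0
x = 10 or x = −18, giving (10, 23) and (−18, 7).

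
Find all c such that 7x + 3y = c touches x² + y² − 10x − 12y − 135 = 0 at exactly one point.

For a tangent, require d(centre, line) = r = 14.
|7·5 + 3·6 − c| / √58 = 14
|c − (53)| = 14√58.

c = 53 ± 14√58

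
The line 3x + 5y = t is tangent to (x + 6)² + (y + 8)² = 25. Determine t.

For a tangent, require d(centre, line) = r = 5.
|3·(−6) + 5·(−8) − t| / √34 = 5
|t − (−58)| = 5√34.

t = −58 ± 5√34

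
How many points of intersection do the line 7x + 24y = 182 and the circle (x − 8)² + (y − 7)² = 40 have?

2

d² = (7·8 + 24·7 − (182))²/625 = 1764/625; r² = 40.
Since d² < r², the line cuts the circle twice.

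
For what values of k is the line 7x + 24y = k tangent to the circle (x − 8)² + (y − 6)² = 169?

k = −125 or k = 525

For a tangent, require d(centre, line) = r = 13.
|7·8 + 24·6 − k| / √625 = 13
|k − (200)| = 13·25, so k = 525 or k = −125.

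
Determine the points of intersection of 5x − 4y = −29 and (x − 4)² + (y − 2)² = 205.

(−9, −4) and (7, 16)

From the line, y = (29 + 5x)/4. Substituting:
41x² + 82x − 2583 = 0  ⟹  x² + 2x − 63 = 0
x = 7 or x = −9, giving (7, 16) and (−9, −4).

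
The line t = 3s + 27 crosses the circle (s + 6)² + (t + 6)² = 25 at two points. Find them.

Substitute t = 3s + 27:
10s² + 210s + 1100 = 0  ⟹  s² + 21s + 110 = 0
s = −10 or s = −11, giving (−10, −3) and (−11, −6).

(−11, −6) and (−10, −3)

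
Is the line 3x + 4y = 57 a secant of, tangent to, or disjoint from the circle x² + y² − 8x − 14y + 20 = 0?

secant

Centre (4, 7), r² = 45. Distance² from centre to line = (−17)²/25 = 289/25.
Since d² < r², the line cuts the circle twice.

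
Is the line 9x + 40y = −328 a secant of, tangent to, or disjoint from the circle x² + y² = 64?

Substituting the line into the circle gives 1681x² + 5904x + 5184 = 0.
Discriminant = (5904)² − 4·1681·(5184) = 0.
A repeated root: the line is tangent.

tangent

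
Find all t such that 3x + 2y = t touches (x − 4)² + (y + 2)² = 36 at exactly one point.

t = 8 ± 6√13

The line touches the circle iff its distance from (4, −2) is 6:
|3·4 + 2·(−2) − t| / √13 = 6
|t − (8)| = 6√13.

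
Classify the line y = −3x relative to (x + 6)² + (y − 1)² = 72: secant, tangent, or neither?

Substituting the line into the circle gives 10x² + 18x − 35 = 0.
Discriminant = (18)² − 4·10·(−35) = 1724 > 0.
Two real roots: the line is a secant.

secant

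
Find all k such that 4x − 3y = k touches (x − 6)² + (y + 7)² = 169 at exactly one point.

k = −20 or k = 110

The line touches the circle iff its distance from (6, −7) is 13:
|4·6 − 3·(−7) − k| / √25 = 13
|k − (45)| = 13·5, so k = 110 or k = −20.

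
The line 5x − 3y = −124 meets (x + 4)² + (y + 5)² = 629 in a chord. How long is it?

Substitute y = (124 + 5x)/3:
34x² + 1462x + 13804 = 0  ⟹  x² + 43x + 406 = 0
x = −14 or x = −29, giving (−14, 18) and (−29, −7).
Chord length = distance between (−14, 18) and (−29, −7) = √850 = 5√34.

5√34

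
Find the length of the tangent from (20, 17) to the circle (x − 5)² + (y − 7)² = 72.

Centre (5, 7), r² = 72. |PO|² = (15)² + (10)² = 325.
The tangent meets the radius at right angles, so tangent² = |PO|² − r² = 325 − 72 = 253.

√253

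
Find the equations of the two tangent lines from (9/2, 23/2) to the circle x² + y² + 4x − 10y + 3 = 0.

A line y − (23/2) = m(x − (9/2)) is tangent when its distance from (−2, 5) is √26:
(−13/2m − (−13/2))² = 26(m² + 1)
5m² − 26m + 5 = 0, so m = 1/5 or m = 5.
Through (9/2, 23/2) these give x − 5y = −53 and 5x − y = 11.

x − 5y = −53 and 5x − y = 11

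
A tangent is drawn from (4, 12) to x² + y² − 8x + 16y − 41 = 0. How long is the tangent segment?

3√31

With centre O = (4, −8), |OP|² = 400 and r² = 121.
Power of the point: PT² = |PO|² − r² = 279, so PT = 3√31.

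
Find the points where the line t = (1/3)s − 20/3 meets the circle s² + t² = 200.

(−10, −10) and (14, −2)

Substitute t = (−20 + s)/3:
10s² − 40s − 1400 = 0  ⟹  s² − 4s − 140 = 0
s = 14 or s = −10, giving (14, −2) and (−10, −10).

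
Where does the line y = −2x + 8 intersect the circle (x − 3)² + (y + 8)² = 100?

Substitute y = −2x + 8:
5x² − 70x + 165 = 0  ⟹  x² − 14x + 33 = 0
x = 11 or x = 3, giving (11, −14) and (3, 2).

(3, 2) and (11, −14)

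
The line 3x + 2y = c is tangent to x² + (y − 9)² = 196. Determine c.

For a tangent, require d(centre, line) = r = 14.
|3·0 + 2·9 − c| / √13 = 14
|c − (18)| = 14√13.

c = 18 ± 14√13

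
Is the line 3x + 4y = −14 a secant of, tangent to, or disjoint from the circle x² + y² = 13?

Substituting the line into the circle gives 25x² + 84x − 12 = 0.
Δ = 7056 − (−1200) = 8256.
Two real roots: the line is a secant.

secant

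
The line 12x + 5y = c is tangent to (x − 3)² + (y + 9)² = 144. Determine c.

Tangency holds when the distance from the centre (3, −9) to the line equals the radius 12:
|12·3 + 5·(−9) − c| / √169 = 12
|c − (−9)| = 12·13, so c = 147 or c = −165.

c = −165 or c = 147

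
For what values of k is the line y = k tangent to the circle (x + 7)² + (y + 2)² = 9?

k = −5 or k = 1

For a tangent, require d(centre, line) = r = 3.
|0·(−7) + 1·(−2) − k| / √1 = 3
|k − (−2)| = 3, so k = 1 or k = −5.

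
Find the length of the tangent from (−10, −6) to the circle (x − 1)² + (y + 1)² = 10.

2√34

Centre (1, −1), r² = 10. |PO|² = (−11)² + (−5)² = 146.
By the tangent–radius right angle, tangent length = √(|PO|² − r²) = √136 = 2√34.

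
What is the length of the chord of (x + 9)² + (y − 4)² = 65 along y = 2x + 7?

4√5

Centre (−9, 4), r² = 65. Perpendicular distance d from centre to line = |−15| / √5 = 15/√5.
Chord = 2√(r² − d²) = 2·√(20) = 4√5.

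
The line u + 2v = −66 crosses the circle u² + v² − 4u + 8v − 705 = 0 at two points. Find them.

From the line, v = (−66 − u)/2. Substituting:
5u² + 100u + 480 = 0  ⟹  u² + 20u + 96 = 0
u = −8 or u = −12, giving (−8, −29) and (−12, −27).

(−12, −27) and (−8, −29)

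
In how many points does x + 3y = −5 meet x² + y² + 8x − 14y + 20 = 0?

Centre (−4, 7), r² = 45. Distance² from centre to line = (22)²/10 = 242/5.
Since d² > r², the line lies outside the circle.

0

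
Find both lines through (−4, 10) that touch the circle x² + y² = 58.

3x + 7y = 58 and 7x − 3y = −58

A line y − (10) = m(x − (−4)) is tangent when its distance from (0, 0) is √58:
[m·(4) − (−10)]² = 58(m² + 1)
21m² − 40m − 21 = 0, so m = −3/7 or m = 7/3.
With m = −3/7: 3x + 7y = 58. With m = 7/3: 7x − 3y = −58.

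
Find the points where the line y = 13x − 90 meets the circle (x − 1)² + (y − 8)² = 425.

Substitute y = 13x − 90:
170x² − 2550x + 9180 = 0  ⟹  x² − 15x + 54 = 0
x = 9 or x = 6, giving (9, 27) and (6, −12).

(6, −12) and (9, 27)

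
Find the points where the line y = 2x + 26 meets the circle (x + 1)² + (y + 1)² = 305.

From the line, y = 2x + 26. Substituting:
5x² + 110x + 425 = 0  ⟹  x² + 22x + 85 = 0
x = −5 or x = −17, giving (−5, 16) and (−17, −8).

(−17, −8) and (−5, 16)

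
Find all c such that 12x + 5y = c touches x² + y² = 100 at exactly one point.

Tangency holds when the distance from the centre (0, 0) to the line equals the radius 10:
|12·0 + 5·0 − c| / √169 = 10
|c| = 10·13, so c = 130 or c = −130.

c = −130 or c = 130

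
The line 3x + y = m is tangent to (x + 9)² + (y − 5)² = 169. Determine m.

m = −22 ± 13√10

Tangency holds when the distance from the centre (−9, 5) to the line equals the radius 13:
|3·(−9) + 1·5 − m| / √10 = 13
|m − (−22)| = 13√10.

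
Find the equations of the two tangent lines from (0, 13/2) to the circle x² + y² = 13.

3x + 2y = 13 and 3x − 2y = −13

Write the tangent as mx − y + (13/2 − m·(0)) = 0 and set its distance from the centre to √13:
(0m − (−13/2))² = 13(m² + 1)
4m² − 9 = 0, so m = −3/2 or m = 3/2.
Through (0, 13/2) these give 3x + 2y = 13 and 3x − 2y = −13.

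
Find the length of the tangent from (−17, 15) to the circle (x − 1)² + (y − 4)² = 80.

The centre is (1, 4) and r = 4√5. The square of the distance from P to the centre is 324 + 121 = 445.
By the tangent–radius right angle, tangent length = √(|PO|² − r²) = √365.

√365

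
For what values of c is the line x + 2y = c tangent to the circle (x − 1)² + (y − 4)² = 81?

The line touches the circle iff its distance from (1, 4) is 9:
|1·1 + 2·4 − c| / √5 = 9
|c − (9)| = 9√5.

c = 9 ± 9√5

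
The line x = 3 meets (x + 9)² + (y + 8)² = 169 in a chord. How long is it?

10

Centre (−9, −8), r² = 169. Perpendicular distance d from centre to line = |−12| / √1 = 12.
Chord = 2√(r² − d²) = 2·√(25) = 10.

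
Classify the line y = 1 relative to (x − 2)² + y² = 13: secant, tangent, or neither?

secant

Substituting the line into the circle gives x² − 4x − 8 = 0.
Δ = 16 − (−32) = 48.
Two real roots: the line is a secant.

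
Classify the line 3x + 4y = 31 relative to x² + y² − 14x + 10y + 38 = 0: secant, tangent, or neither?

d² = (3·7 + 4·(−5) − (31))²/25 = 36; r² = 36.
Since d² = r², the line is tangent.

tangent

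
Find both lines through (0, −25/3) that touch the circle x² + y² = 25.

4x + 3y = −25 and 4x − 3y = 25

A line y − (−25/3) = m(x − (0)) is tangent when its distance from (0, 0) is 5:
(0m − (25/3))² = 25(m² + 1)
9m² − 16 = 0, so m = −4/3 or m = 4/3.
With m = −4/3: 4x + 3y = −25. With m = 4/3: 4x − 3y = 25.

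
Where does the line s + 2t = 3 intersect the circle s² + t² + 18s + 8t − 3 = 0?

(−9, 6) and (−1, 2)

Substitute t = (3 − s)/2:
5s² + 50s + 45 = 0  ⟹  s² + 10s + 9 = 0
s = −1 or s = −9, giving (−1, 2) and (−9, 6).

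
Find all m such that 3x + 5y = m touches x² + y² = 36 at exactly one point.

m = ±6√34

Tangency holds when the distance from the centre (0, 0) to the line equals the radius 6:
|3·0 + 5·0 − m| / √34 = 6
|m| = 6√34.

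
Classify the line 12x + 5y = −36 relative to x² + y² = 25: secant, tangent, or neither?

secant

Substituting the line into the circle gives 169x² + 864x + 671 = 0.
Δ = 746496 − 453596 = 292900.
Two real roots: the line is a secant.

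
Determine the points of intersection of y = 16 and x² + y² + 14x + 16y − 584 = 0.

(−18, 16) and (4, 16)

From the line, y = 16. Substituting:
x² + 14x − 72 = 0
x = 4 or x = −18, giving (4, 16) and (−18, 16).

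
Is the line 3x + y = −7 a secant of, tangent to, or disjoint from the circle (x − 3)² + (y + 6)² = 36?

Substituting the line into the circle gives 10x² − 26 = 0.
Discriminant = (0)² − 4·10·(−26) = 1040 > 0.
Two real roots: the line is a secant.

secant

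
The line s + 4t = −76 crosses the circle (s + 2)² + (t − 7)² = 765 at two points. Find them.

From the line, t = (−76 − s)/4. Substituting:
17s² + 272s − 1360 = 0  ⟹  s² + 16s − 80 = 0
s = 4 or s = −20, giving (4, −20) and (−20, −14).

(−20, −14) and (4, −20)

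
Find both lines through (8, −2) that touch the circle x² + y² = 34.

A line y − (−2) = m(x − (8)) is tangent when its distance from (0, 0) is √34:
(−8m − (2))² = 34(m² + 1)
15m² + 16m − 15 = 0, so m = −5/3 or m = 3/5.
With m = −5/3: 5x + 3y = 34. With m = 3/5: 3x − 5y = 34.

5x + 3y = 34 and 3x − 5y = 34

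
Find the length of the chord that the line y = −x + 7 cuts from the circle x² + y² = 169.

Substitute y = −x + 7:
2x² − 14x − 120 = 0  ⟹  x² − 7x − 60 = 0
x = 12 or x = −5, giving (12, −5) and (−5, 12).
Chord length = distance between (12, −5) and (−5, 12) = √578 = 17√2.

17√2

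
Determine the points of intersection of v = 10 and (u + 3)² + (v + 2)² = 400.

From the line, v = 10. Substituting:
u² + 6u − 247 = 0
u = 13 or u = −19, giving (13, 10) and (−19, 10).

(−19, 10) and (13, 10)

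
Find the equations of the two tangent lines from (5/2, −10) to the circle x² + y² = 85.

2x + 9y = −85 and 6x − 7y = 85

Let a tangent through (5/2, −10) have slope m. Its distance from (0, 0) must equal √85:
[m·(−5/2) − (10)]² = 85(m² + 1)
63m² − 40m − 12 = 0, so m = −2/9 or m = 6/7.
Through (5/2, −10) these give 2x + 9y = −85 and 6x − 7y = 85.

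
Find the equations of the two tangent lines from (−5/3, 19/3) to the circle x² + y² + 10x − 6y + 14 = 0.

Write the tangent as mx − y + (19/3 − m·(−5/3)) = 0 and set its distance from the centre to 2√5:
[m·(−10/3) − (−10/3)]² = 20(m² + 1)
2m² + 5m + 2 = 0, so m = −1/2 or m = −2.
Through (−5/3, 19/3) these give x + 2y = 11 and 2x + y = 3.

x + 2y = 11 and 2x + y = 3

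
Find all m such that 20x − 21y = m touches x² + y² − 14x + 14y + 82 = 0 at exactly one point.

m = 171 or m = 403

For a tangent, require d(centre, line) = r = 4.
|20·7 − 21·(−7) − m| / √841 = 4
|m − (287)| = 4·29, so m = 403 or m = 171.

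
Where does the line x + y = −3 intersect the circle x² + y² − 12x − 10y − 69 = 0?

Express y = −x − 3 and substitute into the circle:
2x² + 4x − 30 = 0  ⟹  x² + 2x − 15 = 0
x = 3 or x = −5, giving (3, −6) and (−5, 2).

(−5, 2) and (3, −6)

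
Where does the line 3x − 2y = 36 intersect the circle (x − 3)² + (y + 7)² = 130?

From the line, y = (−36 + 3x)/2. Substituting:
13x² − 156x = 0  ⟹  x² − 12x = 0
x = 12 or x = 0, giving (12, 0) and (0, −18).

(0, −18) and (12, 0)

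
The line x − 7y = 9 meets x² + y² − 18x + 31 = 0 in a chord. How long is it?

Centre (9, 0), r² = 50. Perpendicular distance d from centre to line = |0| / √50 = 0/√50.
Chord = 2√(r² − d²) = 2·√(50) = 10√2.

10√2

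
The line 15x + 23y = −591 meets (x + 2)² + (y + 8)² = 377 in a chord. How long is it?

√754

The distance from (−2, −8) to the line is 377/√754, and r² = 377.
Chord = 2√(r² − d²) = 2·√(377/2) = √754.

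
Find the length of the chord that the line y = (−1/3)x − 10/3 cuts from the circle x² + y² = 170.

8√10

Centre (0, 0), r² = 170. Perpendicular distance d from centre to line = |10| / √10 = 10/√10.
Chord = 2√(r² − d²) = 2·√(160) = 8√10.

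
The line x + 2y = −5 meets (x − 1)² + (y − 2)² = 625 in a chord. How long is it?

22√5

From the line, y = (−5 − x)/2. Substituting:
5x² + 10x − 2415 = 0  ⟹  x² + 2x − 483 = 0
x = 21 or x = −23, giving (21, −13) and (−23, 9).
Chord length = distance between (21, −13) and (−23, 9) = √2420 = 22√5.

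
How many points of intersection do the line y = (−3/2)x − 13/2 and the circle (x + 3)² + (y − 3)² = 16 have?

Substituting the line into the circle gives 13x² + 138x + 333 = 0.
Δ = 19044 − 17316 = 1728.
Two real roots: the line is a secant.

2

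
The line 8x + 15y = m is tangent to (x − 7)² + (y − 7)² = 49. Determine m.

m = 42 or m = 280

The line touches the circle iff its distance from (7, 7) is 7:
|8·7 + 15·7 − m| / √289 = 7
|m − (161)| = 7·17, so m = 280 or m = 42.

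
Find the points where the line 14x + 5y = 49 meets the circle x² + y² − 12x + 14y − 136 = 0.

(1, 7) and (11, −21)

Substitute y = (49 − 14x)/5:
221x² − 2652x + 2431 = 0  ⟹  x² − 12x + 11 = 0
x = 11 or x = 1, giving (11, −21) and (1, 7).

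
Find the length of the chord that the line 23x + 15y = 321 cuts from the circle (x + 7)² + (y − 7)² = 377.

√754

The distance from (−7, 7) to the line is 377/√754, and r² = 377.
Half the chord is √(r² − d²) = √(377/2), so the full chord is √754.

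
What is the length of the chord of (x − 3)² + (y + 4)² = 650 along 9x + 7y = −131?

4√130

From the line, y = (−131 − 9x)/7. Substituting:
130x² + 1560x − 20800 = 0  ⟹  x² + 12x − 160 = 0
x = 8 or x = −20, giving (8, −29) and (−20, 7).
Chord length = distance between (8, −29) and (−20, 7) = √2080 = 4√130.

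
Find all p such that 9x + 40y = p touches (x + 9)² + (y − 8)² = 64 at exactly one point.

Tangency holds when the distance from the centre (−9, 8) to the line equals the radius 8:
|9·(−9) + 40·8 − p| / √1681 = 8
|p − (239)| = 8·41, so p = 567 or p = −89.

p = −89 or p = 567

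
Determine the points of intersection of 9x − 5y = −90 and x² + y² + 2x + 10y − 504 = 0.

(−20, −18) and (0, 18)

From the line, y = (90 + 9x)/5. Substituting:
106x² + 2120x = 0  ⟹  x² + 20x = 0
x = 0 or x = −20, giving (0, 18) and (−20, −18).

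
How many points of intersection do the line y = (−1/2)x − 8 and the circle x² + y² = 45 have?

Substituting the line into the circle gives 5x² + 32x + 76 = 0.
Discriminant = (32)² − 4·5·(76) = −496 < 0.
No real roots: the line does not meet the circle.

0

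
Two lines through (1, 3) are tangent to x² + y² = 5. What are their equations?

Write the tangent as mx − y + (3 − m·(1)) = 0 and set its distance from the centre to √5:
(−1m − (−3))² = 5(m² + 1)
2m² + 3m − 2 = 0, so m = 1/2 or m = −2.
With m = 1/2: x − 2y = −5. With m = −2: 2x + y = 5.

x − 2y = −5 and 2x + y = 5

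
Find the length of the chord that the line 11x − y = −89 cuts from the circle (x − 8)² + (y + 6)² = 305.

Centre (8, −6), r² = 305. Perpendicular distance d from centre to line = |183| / √122 = 183/√122.
Chord = 2√(r² − d²) = 2·√(61/2) = √122.

√122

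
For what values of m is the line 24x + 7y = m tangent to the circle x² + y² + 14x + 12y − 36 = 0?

m = −485 or m = 65

Tangency holds when the distance from the centre (−7, −6) to the line equals the radius 11:
|24·(−7) + 7·(−6) − m| / √625 = 11
|m − (−210)| = 11·25, so m = 65 or m = −485.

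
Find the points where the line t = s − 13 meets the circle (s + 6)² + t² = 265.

Substitute t = s − 13:
2s² − 14s − 60 = 0  ⟹  s² − 7s − 30 = 0
s = 10 or s = −3, giving (10, −3) and (−3, −16).

(−3, −16) and (10, −3)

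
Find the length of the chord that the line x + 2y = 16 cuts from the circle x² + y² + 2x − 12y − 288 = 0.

Express y = (16 − x)/2 and substitute into the circle:
5x² − 1280 = 0  ⟹  x² − 256 = 0
x = 16 or x = −16, giving (16, 0) and (−16, 16).
Chord length = distance between (16, 0) and (−16, 16) = √1280 = 16√5.

16√5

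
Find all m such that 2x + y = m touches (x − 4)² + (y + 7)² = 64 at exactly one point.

m = 1 ± 8√5

The line touches the circle iff its distance from (4, −7) is 8:
|2·4 + 1·(−7) − m| / √5 = 8
|m − (1)| = 8√5.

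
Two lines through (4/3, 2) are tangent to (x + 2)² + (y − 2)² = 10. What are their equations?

3x + y = 6 and 3x − y = 2

A line y − (2) = m(x − (4/3)) is tangent when its distance from (−2, 2) is √10:
(−10/3m − (0))² = 10(m² + 1)
m² − 9 = 0, so m = −3 or m = 3.
With m = −3: 3x + y = 6. With m = 3: 3x − y = 2.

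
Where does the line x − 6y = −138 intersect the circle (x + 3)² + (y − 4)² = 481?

(−18, 20) and (6, 24)

Express y = (138 + x)/6 and substitute into the circle:
37x² + 444x − 3996 = 0  ⟹  x² + 12x − 108 = 0
x = 6 or x = −18, giving (6, 24) and (−18, 20).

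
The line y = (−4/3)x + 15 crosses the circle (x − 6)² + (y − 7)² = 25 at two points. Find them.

From the line, y = (45 − 4x)/3. Substituting:
25x² − 300x + 675 = 0  ⟹  x² − 12x + 27 = 0
x = 9 or x = 3, giving (9, 3) and (3, 11).

(3, 11) and (9, 3)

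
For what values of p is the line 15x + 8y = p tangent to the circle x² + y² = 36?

p = −102 or p = 102

Tangency holds when the distance from the centre (0, 0) to the line equals the radius 6:
|15·0 + 8·0 − p| / √289 = 6
|p| = 6·17, so p = 102 or p = −102.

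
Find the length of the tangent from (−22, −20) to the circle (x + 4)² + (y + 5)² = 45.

6√14

With centre O = (−4, −5), |OP|² = 549 and r² = 45.
By the tangent–radius right angle, tangent length = √(|PO|² − r²) = √504 = 6√14.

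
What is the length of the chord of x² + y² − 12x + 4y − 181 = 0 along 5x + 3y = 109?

The distance from (6, −2) to the line is 85/√34, and r² = 221.
Half the chord is √(r² − d²) = √(17/2), so the full chord is √34.

√34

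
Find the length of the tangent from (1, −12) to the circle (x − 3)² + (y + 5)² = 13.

2√10

Centre (3, −5), r² = 13. |PO|² = (−2)² + (−7)² = 53.
The tangent meets the radius at right angles, so tangent² = |PO|² − r² = 53 − 13 = 40.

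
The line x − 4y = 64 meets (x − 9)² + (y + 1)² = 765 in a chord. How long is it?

12√17

Substitute y = (−64 + x)/4:
17x² − 408x − 7344 = 0  ⟹  x² − 24x − 432 = 0
x = 36 or x = −12, giving (36, −7) and (−12, −19).
|(36, −7) − (−12, −19)| = √((48)² + (12)²) = 12√17.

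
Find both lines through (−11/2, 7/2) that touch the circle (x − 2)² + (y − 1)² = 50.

A line y − (7/2) = m(x − (−11/2)) is tangent when its distance from (2, 1) is 5√2:
[m·(15/2) − (−5/2)]² = 50(m² + 1)
m² + 6m − 7 = 0, so m = −7 or m = 1.
Through (−11/2, 7/2) these give 7x + y = −35 and x − y = −9.

7x + y = −35 and x − y = −9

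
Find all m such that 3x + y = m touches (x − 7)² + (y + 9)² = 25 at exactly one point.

m = 12 ± 5√10

Tangency holds when the distance from the centre (7, −9) to the line equals the radius 5:
|3·7 + 1·(−9) − m| / √10 = 5
|m − (12)| = 5√10.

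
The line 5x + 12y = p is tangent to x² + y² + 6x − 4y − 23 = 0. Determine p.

Tangency holds when the distance from the centre (−3, 2) to the line equals the radius 6:
|5·(−3) + 12·2 − p| / √169 = 6
|p − (9)| = 6·13, so p = 87 or p = −69.

p = −69 or p = 87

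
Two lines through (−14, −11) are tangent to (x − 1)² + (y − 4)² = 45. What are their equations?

A line y − (−11) = m(x − (−14)) is tangent when its distance from (1, 4) is 3√5:
[m·(15) − (15)]² = 45(m² + 1)
2m² − 5m + 2 = 0, so m = 1/2 or m = 2.
Through (−14, −11) these give x − 2y = 8 and 2x − y = −17.

x − 2y = 8 and 2x − y = −17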